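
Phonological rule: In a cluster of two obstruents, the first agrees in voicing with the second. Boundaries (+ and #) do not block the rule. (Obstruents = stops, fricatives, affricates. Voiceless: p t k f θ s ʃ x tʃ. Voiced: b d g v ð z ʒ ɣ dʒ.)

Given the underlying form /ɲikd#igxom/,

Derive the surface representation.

[ɲigd#ikxom]

/k/ before /d/ (voiced) → [g]
/g/ before /x/ (voiceless) → [k]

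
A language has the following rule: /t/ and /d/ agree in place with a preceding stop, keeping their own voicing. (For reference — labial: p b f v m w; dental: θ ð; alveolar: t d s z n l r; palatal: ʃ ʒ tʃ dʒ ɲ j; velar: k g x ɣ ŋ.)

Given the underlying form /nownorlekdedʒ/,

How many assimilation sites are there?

1

/d/ after /k/ (velar) → [g]
1 segment changes.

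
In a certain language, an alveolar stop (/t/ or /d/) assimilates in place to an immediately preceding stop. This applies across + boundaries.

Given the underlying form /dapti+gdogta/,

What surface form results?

/t/ after /p/ (labial) → [p]
/d/ after /g/ (velar) → [g]
/t/ after /g/ (velar) → [k]

[dappi+ggogka]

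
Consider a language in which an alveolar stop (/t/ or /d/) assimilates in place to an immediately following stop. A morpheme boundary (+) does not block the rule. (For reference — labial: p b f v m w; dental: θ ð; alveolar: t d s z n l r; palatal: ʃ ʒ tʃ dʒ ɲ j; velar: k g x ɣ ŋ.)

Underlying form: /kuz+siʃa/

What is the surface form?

no segment meets the rule's conditions; no change.

[kuz+siʃa]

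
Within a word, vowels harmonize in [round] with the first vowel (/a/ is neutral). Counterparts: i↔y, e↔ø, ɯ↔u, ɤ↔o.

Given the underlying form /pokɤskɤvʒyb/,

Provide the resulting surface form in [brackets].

[pokoskovʒyb]

/ɤ/ harmonizes with /o/ ([+round]) → [o]
/ɤ/ harmonizes with /o/ ([+round]) → [o]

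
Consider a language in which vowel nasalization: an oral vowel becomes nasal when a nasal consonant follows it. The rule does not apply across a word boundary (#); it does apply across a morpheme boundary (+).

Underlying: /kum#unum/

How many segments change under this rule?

3

/u/ before nasal /m/ → [ũ]
/u/ before nasal /n/ → [ũ]
/u/ before nasal /m/ → [ũ]
3 segments change.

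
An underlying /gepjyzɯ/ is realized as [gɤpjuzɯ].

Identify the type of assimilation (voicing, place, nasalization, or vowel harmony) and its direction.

vowel harmony, regressive

/e/→[ɤ] /y/→[u].
Vowels agree with the last vowel, so the harmony is regressive.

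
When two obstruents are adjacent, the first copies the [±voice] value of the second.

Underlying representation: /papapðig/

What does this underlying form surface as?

[papabðig]

/p/ before /ð/ (voiced) → [b]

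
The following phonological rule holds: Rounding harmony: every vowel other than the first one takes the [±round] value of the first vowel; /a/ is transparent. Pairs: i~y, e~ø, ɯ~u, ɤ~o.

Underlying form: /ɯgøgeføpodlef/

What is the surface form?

[ɯgegefepɤdlef]

/ø/ harmonizes with /ɯ/ ([-round]) → [e]
/ø/ harmonizes with /ɯ/ ([-round]) → [e]
/o/ harmonizes with /ɯ/ ([-round]) → [ɤ]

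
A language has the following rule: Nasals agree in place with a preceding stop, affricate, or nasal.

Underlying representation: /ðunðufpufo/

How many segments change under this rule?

No segment meets the rule's conditions.

0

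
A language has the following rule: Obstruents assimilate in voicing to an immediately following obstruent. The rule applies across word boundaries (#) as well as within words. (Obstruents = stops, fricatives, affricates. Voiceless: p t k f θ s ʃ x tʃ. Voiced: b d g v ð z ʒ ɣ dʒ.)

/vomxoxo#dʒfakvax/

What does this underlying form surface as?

[vomxoxo#tʃfagvax]

/dʒ/ before /f/ (voiceless) → [tʃ]
/k/ before /v/ (voiced) → [g]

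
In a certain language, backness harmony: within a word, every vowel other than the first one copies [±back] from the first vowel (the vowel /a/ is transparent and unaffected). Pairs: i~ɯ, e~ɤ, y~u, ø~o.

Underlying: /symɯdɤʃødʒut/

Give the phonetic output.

/ɯ/ harmonizes with /y/ ([-back]) → [i]
/ɤ/ harmonizes with /y/ ([-back]) → [e]
/u/ harmonizes with /y/ ([-back]) → [y]

[symideʃødʒyt]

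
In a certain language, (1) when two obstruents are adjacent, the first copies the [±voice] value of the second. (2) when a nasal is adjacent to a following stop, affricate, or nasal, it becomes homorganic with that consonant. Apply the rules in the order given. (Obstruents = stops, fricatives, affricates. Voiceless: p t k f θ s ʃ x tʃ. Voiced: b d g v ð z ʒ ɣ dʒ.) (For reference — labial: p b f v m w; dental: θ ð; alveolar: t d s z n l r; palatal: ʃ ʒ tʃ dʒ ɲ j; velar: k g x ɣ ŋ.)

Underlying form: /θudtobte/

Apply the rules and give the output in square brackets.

Rule 1: /d/ before /t/ (voiceless) → [t]
Rule 1: /b/ before /t/ (voiceless) → [p]
After rule 1: θuttopte
Rule 2: no segment meets the rule's conditions; no change.

[θuttopte]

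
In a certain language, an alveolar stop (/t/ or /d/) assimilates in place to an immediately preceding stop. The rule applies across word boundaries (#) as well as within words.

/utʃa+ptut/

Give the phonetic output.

/t/ after /p/ (labial) → [p]

[utʃa+pput]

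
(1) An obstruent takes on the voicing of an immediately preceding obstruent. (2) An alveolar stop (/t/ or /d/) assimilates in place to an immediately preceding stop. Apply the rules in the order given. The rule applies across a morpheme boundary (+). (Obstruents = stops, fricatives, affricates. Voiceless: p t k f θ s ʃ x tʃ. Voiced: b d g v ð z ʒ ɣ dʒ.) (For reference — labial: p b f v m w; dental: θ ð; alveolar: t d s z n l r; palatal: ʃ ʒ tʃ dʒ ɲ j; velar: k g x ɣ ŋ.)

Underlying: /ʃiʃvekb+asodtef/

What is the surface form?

[ʃiʃfekp+asoddef]

Rule 1: /v/ after /ʃ/ (voiceless) → [f]
Rule 1: /b/ after /k/ (voiceless) → [p]
Rule 1: /t/ after /d/ (voiced) → [d]
After rule 1: ʃiʃfekp+asoddef
Rule 2: no segment meets the rule's conditions; no change.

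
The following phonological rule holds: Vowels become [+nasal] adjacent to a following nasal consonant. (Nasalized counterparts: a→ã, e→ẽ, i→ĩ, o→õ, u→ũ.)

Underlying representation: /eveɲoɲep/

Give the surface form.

[evẽɲõɲep]

/e/ before nasal /ɲ/ → [ẽ]
/o/ before nasal /ɲ/ → [õ]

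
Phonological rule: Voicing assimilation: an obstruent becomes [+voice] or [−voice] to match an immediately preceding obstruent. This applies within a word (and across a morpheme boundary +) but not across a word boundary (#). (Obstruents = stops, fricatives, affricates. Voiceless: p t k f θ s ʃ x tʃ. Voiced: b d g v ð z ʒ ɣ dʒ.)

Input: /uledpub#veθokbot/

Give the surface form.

/p/ after /d/ (voiced) → [b]
/b/ after /k/ (voiceless) → [p]

[uledbub#veθokpot]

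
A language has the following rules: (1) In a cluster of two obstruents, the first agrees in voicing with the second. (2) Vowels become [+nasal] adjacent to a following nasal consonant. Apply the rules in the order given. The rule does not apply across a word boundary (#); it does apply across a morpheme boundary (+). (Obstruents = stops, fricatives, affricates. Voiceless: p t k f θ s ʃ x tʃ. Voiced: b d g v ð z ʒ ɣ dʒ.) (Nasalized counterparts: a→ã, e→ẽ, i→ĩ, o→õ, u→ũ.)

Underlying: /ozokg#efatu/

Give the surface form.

Rule 1: /k/ before /g/ (voiced) → [g]
After rule 1: ozogg#efatu
Rule 2: no segment meets the rule's conditions; no change.

[ozogg#efatu]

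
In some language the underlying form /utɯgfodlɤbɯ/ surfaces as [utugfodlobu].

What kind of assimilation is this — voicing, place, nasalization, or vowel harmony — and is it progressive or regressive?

/ɯ/→[u] /ɤ/→[o] /ɯ/→[u].
Vowels agree with the first vowel, so the harmony is progressive.

vowel harmony, progressive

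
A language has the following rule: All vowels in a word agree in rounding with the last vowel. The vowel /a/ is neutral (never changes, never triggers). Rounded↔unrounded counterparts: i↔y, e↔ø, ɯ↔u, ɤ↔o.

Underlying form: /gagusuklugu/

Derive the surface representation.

[gagusuklugu]

no segment meets the rule's conditions; no change.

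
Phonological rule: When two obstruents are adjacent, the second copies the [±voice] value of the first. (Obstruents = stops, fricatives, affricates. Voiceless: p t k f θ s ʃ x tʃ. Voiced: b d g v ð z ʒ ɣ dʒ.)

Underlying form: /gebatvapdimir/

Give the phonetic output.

/v/ after /t/ (voiceless) → [f]
/d/ after /p/ (voiceless) → [t]

[gebatfaptimir]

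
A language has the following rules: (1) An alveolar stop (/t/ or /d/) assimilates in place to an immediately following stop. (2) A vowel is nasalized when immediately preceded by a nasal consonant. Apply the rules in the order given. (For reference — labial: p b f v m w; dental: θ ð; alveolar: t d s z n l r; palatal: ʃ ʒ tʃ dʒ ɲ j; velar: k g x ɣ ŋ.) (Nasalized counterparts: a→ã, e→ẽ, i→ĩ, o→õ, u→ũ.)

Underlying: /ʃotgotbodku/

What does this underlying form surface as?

Rule 1: /t/ before /g/ (velar) → [k]
Rule 1: /t/ before /b/ (labial) → [p]
Rule 1: /d/ before /k/ (velar) → [g]
After rule 1: ʃokgopbogku
Rule 2: no segment meets the rule's conditions; no change.

[ʃokgopbogku]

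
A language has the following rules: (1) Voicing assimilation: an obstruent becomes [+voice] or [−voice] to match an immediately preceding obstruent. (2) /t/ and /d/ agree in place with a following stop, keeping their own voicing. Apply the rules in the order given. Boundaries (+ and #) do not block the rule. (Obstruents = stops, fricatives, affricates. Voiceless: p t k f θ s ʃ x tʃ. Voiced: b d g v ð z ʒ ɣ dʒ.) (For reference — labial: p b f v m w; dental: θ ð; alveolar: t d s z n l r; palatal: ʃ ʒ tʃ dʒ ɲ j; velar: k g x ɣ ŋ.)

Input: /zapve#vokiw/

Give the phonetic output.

Rule 1: /v/ after /p/ (voiceless) → [f]
After rule 1: zapfe#vokiw
Rule 2: no segment meets the rule's conditions; no change.

[zapfe#vokiw]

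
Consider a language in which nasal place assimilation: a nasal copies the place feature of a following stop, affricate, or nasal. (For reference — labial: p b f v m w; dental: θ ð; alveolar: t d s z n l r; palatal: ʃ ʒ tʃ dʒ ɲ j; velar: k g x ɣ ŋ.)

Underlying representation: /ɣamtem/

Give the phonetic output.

[ɣantem]

/m/ before /t/ (alveolar) → [n]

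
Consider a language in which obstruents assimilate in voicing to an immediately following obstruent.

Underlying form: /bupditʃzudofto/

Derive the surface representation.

/p/ before /d/ (voiced) → [b]
/tʃ/ before /z/ (voiced) → [dʒ]

[bubdidʒzudofto]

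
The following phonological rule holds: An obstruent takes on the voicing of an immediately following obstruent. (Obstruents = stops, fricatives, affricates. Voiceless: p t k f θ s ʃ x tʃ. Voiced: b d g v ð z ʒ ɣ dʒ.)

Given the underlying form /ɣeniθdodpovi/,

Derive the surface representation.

[ɣeniðdotpovi]

/θ/ before /d/ (voiced) → [ð]
/d/ before /p/ (voiceless) → [t]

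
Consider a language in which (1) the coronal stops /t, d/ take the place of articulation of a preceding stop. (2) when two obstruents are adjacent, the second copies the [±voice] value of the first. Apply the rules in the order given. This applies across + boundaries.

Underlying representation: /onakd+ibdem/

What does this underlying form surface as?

[onakk+ibbem]

Rule 1: /d/ after /k/ (velar) → [g]
Rule 1: /d/ after /b/ (labial) → [b]
After rule 1: onakg+ibbem
Rule 2: /g/ after /k/ (voiceless) → [k]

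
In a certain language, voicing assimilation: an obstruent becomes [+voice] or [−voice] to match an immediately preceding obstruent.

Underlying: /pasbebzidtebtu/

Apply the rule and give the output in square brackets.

[paspebziddebdu]

/b/ after /s/ (voiceless) → [p]
/t/ after /d/ (voiced) → [d]
/t/ after /b/ (voiced) → [d]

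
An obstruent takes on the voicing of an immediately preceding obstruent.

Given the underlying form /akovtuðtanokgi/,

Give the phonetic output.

/t/ after /v/ (voiced) → [d]
/t/ after /ð/ (voiced) → [d]
/g/ after /k/ (voiceless) → [k]

[akovduðdanokki]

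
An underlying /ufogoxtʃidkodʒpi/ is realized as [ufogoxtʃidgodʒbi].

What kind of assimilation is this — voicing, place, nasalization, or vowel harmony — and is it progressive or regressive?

voicing assimilation, progressive

/k/→[g] /p/→[b].
Each target copies a feature from the preceding segment, so the direction is progressive.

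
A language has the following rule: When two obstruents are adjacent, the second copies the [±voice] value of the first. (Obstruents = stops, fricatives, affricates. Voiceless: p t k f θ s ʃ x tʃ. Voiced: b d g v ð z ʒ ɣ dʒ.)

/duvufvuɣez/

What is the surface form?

[duvuffuɣez]

/v/ after /f/ (voiceless) → [f]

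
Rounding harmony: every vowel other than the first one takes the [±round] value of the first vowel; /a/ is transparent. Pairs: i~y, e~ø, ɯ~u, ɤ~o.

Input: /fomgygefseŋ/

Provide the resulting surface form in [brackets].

/e/ harmonizes with /o/ ([+round]) → [ø]
/e/ harmonizes with /o/ ([+round]) → [ø]

[fomgygøfsøŋ]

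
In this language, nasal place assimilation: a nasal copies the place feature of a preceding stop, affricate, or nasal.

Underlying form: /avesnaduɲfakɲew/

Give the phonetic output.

/ɲ/ after /k/ (velar) → [ŋ]

[avesnaduɲfakŋew]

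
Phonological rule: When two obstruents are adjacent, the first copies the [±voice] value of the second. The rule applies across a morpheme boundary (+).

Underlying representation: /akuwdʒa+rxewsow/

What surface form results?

no segment meets the rule's conditions; no change.

[akuwdʒa+rxewsow]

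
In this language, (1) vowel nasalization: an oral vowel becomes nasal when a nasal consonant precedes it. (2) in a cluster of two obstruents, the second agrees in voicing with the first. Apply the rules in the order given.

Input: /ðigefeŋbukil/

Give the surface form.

[ðigefeŋbukil]

Rule 1: no segment meets the rule's conditions; no change.
After rule 1: ðigefeŋbukil
Rule 2: no segment meets the rule's conditions; no change.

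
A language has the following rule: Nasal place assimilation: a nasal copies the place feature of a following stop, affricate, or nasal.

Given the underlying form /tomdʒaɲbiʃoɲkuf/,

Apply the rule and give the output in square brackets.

/m/ before /dʒ/ (palatal) → [ɲ]
/ɲ/ before /b/ (labial) → [m]
/ɲ/ before /k/ (velar) → [ŋ]

[toɲdʒambiʃoŋkuf]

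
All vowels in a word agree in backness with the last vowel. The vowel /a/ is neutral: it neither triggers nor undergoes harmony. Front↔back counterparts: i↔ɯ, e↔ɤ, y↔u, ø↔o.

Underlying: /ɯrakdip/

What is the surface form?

/ɯ/ harmonizes with /i/ ([-back]) → [i]

[irakdip]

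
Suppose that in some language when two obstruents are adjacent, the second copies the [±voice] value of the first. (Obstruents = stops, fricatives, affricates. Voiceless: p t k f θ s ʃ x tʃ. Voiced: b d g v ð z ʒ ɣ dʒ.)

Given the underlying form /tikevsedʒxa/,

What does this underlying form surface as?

/s/ after /v/ (voiced) → [z]
/x/ after /dʒ/ (voiced) → [ɣ]

[tikevzedʒɣa]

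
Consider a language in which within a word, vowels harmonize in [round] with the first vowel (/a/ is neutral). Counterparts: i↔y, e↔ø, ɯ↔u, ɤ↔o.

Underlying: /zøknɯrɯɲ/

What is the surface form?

/ɯ/ harmonizes with /ø/ ([+round]) → [u]
/ɯ/ harmonizes with /ø/ ([+round]) → [u]

[zøknuruɲ]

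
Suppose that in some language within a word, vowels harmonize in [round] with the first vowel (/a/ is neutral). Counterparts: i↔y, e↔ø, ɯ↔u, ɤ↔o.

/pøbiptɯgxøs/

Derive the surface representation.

/i/ harmonizes with /ø/ ([+round]) → [y]
/ɯ/ harmonizes with /ø/ ([+round]) → [u]

[pøbyptugxøs]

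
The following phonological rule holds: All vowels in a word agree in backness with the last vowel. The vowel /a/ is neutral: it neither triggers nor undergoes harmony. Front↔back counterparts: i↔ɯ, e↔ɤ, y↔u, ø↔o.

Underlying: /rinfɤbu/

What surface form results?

/i/ harmonizes with /u/ ([+back]) → [ɯ]

[rɯnfɤbu]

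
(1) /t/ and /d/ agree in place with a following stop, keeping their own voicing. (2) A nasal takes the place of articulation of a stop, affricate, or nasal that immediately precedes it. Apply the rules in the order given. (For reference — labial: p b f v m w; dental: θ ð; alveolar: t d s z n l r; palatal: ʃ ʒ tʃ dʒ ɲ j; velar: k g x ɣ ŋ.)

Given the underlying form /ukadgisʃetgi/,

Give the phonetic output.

Rule 1: /d/ before /g/ (velar) → [g]
Rule 1: /t/ before /g/ (velar) → [k]
After rule 1: ukaggisʃekgi
Rule 2: no segment meets the rule's conditions; no change.

[ukaggisʃekgi]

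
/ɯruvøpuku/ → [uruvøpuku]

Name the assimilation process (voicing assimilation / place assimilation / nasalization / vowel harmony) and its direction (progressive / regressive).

/ɯ/→[u].
Vowels agree with the last vowel, so the harmony is regressive.

vowel harmony, regressive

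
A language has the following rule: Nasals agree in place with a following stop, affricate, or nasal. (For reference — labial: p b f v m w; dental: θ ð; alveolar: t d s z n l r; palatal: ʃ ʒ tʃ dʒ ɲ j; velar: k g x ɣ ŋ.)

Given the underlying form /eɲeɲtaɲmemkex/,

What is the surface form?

/ɲ/ before /t/ (alveolar) → [n]
/ɲ/ before /m/ (labial) → [m]
/m/ before /k/ (velar) → [ŋ]

[eɲentammeŋkex]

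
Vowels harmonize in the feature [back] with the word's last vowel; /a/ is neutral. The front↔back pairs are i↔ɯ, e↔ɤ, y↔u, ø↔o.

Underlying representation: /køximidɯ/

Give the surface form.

[koxɯmɯdɯ]

/ø/ harmonizes with /ɯ/ ([+back]) → [o]
/i/ harmonizes with /ɯ/ ([+back]) → [ɯ]
/i/ harmonizes with /ɯ/ ([+back]) → [ɯ]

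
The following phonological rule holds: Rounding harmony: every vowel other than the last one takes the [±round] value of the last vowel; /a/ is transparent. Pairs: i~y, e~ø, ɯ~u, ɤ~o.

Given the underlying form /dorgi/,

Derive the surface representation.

[dɤrgi]

/o/ harmonizes with /i/ ([-round]) → [ɤ]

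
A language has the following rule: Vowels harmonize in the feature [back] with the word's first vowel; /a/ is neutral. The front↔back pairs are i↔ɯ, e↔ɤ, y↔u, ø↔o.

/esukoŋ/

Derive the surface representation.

/u/ harmonizes with /e/ ([-back]) → [y]
/o/ harmonizes with /e/ ([-back]) → [ø]

[esykøŋ]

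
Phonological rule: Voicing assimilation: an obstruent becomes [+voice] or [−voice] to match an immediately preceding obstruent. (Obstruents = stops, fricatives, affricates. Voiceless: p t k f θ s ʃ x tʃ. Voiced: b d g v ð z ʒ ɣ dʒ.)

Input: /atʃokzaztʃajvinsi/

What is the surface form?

/z/ after /k/ (voiceless) → [s]
/tʃ/ after /z/ (voiced) → [dʒ]

[atʃoksazdʒajvinsi]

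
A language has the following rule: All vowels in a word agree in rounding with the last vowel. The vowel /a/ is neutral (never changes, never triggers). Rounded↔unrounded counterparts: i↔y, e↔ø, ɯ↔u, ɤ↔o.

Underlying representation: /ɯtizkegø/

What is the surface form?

/ɯ/ harmonizes with /ø/ ([+round]) → [u]
/i/ harmonizes with /ø/ ([+round]) → [y]
/e/ harmonizes with /ø/ ([+round]) → [ø]

[utyzkøgø]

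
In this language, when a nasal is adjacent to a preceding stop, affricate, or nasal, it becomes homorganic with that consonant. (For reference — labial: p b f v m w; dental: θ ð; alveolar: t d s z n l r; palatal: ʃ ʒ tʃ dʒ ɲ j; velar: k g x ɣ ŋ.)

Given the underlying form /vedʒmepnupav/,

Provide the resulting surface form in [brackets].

/m/ after /dʒ/ (palatal) → [ɲ]
/n/ after /p/ (labial) → [m]

[vedʒɲepmupav]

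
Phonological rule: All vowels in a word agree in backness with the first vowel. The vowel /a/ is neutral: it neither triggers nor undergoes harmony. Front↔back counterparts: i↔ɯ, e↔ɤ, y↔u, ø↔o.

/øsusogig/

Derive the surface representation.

/u/ harmonizes with /ø/ ([-back]) → [y]
/o/ harmonizes with /ø/ ([-back]) → [ø]

[øsysøgig]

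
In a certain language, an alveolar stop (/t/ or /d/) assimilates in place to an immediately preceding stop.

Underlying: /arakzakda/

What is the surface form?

/d/ after /k/ (velar) → [g]

[arakzakga]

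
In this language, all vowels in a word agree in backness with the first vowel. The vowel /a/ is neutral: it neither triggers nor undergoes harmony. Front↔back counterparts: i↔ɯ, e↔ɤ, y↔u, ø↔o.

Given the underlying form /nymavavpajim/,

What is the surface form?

no segment meets the rule's conditions; no change.

[nymavavpajim]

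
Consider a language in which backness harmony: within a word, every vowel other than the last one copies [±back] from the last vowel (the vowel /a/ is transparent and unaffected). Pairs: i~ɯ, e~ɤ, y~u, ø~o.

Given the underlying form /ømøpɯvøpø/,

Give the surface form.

[ømøpivøpø]

/ɯ/ harmonizes with /ø/ ([-back]) → [i]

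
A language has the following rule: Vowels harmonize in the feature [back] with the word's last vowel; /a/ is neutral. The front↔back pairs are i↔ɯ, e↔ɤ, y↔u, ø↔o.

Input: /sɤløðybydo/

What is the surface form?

[sɤloðubudo]

/ø/ harmonizes with /o/ ([+back]) → [o]
/y/ harmonizes with /o/ ([+back]) → [u]
/y/ harmonizes with /o/ ([+back]) → [u]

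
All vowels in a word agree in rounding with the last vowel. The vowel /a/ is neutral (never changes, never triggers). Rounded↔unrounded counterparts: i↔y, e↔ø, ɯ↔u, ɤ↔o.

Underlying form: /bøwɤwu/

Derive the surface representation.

/ɤ/ harmonizes with /u/ ([+round]) → [o]

[bøwowu]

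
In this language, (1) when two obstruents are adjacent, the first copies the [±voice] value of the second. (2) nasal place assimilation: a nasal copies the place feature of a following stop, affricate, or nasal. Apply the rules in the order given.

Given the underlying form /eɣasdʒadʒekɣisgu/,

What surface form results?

Rule 1: /s/ before /dʒ/ (voiced) → [z]
Rule 1: /k/ before /ɣ/ (voiced) → [g]
Rule 1: /s/ before /g/ (voiced) → [z]
After rule 1: eɣazdʒadʒegɣizgu
Rule 2: no segment meets the rule's conditions; no change.

[eɣazdʒadʒegɣizgu]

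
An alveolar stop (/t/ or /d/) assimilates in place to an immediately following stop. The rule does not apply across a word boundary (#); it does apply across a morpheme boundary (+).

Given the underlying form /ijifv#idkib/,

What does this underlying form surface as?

[ijifv#igkib]

/d/ before /k/ (velar) → [g]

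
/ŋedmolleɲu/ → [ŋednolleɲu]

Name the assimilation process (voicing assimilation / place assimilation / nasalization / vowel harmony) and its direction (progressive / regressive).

/m/→[n].
Each target copies a feature from the preceding segment, so the direction is progressive.

place assimilation, progressive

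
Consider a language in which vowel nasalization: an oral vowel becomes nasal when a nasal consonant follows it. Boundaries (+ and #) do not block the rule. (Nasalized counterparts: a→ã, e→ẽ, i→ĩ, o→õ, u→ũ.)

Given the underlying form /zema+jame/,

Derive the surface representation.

[zẽma+jãme]

/e/ before nasal /m/ → [ẽ]
/a/ before nasal /m/ → [ã]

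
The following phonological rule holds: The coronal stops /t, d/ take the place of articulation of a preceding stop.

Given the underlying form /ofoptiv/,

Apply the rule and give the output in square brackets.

[ofoppiv]

/t/ after /p/ (labial) → [p]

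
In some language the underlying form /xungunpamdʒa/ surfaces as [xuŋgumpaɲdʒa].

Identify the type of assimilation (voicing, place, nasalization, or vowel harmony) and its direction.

place assimilation, regressive

/n/→[ŋ] /n/→[m] /m/→[ɲ].
Each target copies a feature from the following segment, so the direction is regressive.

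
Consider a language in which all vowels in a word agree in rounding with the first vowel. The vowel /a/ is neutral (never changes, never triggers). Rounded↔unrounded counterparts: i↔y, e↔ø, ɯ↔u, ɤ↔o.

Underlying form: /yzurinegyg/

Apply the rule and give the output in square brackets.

/i/ harmonizes with /y/ ([+round]) → [y]
/e/ harmonizes with /y/ ([+round]) → [ø]

[yzurynøgyg]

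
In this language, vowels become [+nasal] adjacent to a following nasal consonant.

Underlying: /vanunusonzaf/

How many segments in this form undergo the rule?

3

/a/ before nasal /n/ → [ã]
/u/ before nasal /n/ → [ũ]
/o/ before nasal /n/ → [õ]
3 segments change.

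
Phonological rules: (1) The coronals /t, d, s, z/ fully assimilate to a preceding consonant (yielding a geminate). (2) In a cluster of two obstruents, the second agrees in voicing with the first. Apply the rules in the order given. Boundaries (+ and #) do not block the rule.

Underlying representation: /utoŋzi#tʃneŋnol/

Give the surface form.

[utoŋŋi#tʃneŋnol]

Rule 1: /z/ after /ŋ/ → [ŋ] (total assimilation)
After rule 1: utoŋŋi#tʃneŋnol
Rule 2: no segment meets the rule's conditions; no change.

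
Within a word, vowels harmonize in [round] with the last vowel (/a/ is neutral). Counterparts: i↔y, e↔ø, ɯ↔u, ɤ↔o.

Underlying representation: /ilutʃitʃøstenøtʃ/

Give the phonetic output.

/i/ harmonizes with /ø/ ([+round]) → [y]
/i/ harmonizes with /ø/ ([+round]) → [y]
/e/ harmonizes with /ø/ ([+round]) → [ø]

[ylutʃytʃøstønøtʃ]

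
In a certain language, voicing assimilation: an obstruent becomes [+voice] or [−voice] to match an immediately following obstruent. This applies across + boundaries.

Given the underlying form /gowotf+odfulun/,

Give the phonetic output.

[gowotf+otfulun]

/d/ before /f/ (voiceless) → [t]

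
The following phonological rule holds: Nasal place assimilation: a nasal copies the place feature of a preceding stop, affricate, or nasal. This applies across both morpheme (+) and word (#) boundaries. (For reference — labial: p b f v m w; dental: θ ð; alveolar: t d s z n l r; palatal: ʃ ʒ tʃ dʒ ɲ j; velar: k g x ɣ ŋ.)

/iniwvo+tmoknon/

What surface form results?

[iniwvo+tnokŋon]

/m/ after /t/ (alveolar) → [n]
/n/ after /k/ (velar) → [ŋ]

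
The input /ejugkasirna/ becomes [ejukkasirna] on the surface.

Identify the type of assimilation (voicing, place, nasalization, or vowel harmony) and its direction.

/g/→[k].
Each target copies a feature from the following segment, so the direction is regressive.

voicing assimilation, regressive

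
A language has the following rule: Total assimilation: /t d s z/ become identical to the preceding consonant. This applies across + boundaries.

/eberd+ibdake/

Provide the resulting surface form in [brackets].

/d/ after /r/ → [r] (total assimilation)
/d/ after /b/ → [b] (total assimilation)

[eberr+ibbake]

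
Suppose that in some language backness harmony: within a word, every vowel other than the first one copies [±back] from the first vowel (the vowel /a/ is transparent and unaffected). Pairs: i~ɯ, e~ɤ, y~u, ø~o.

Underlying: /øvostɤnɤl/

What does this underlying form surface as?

/o/ harmonizes with /ø/ ([-back]) → [ø]
/ɤ/ harmonizes with /ø/ ([-back]) → [e]
/ɤ/ harmonizes with /ø/ ([-back]) → [e]

[øvøstenel]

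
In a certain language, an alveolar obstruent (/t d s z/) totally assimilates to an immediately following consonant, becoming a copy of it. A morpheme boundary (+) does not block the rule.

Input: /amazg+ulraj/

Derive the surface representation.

[amagg+ulraj]

/z/ before /g/ → [g] (total assimilation)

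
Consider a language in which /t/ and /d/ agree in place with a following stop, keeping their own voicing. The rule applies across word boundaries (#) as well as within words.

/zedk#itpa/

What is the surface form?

[zegk#ippa]

/d/ before /k/ (velar) → [g]
/t/ before /p/ (labial) → [p]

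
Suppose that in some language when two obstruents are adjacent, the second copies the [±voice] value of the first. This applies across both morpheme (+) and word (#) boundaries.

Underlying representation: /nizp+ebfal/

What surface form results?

/p/ after /z/ (voiced) → [b]
/f/ after /b/ (voiced) → [v]

[nizb+ebval]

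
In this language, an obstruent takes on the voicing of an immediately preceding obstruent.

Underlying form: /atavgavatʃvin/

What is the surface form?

/v/ after /tʃ/ (voiceless) → [f]

[atavgavatʃfin]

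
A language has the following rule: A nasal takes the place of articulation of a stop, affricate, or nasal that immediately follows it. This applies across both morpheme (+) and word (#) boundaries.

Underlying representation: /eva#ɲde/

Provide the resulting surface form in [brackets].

/ɲ/ before /d/ (alveolar) → [n]

[eva#nde]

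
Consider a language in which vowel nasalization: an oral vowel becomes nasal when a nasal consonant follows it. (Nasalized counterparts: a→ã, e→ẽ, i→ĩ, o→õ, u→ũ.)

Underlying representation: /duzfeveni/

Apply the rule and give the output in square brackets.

/e/ before nasal /n/ → [ẽ]

[duzfevẽni]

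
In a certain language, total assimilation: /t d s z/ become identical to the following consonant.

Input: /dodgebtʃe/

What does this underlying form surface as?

/d/ before /g/ → [g] (total assimilation)

[doggebtʃe]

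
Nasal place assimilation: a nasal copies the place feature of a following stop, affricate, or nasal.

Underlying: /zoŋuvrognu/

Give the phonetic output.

[zoŋuvrognu]

no segment meets the rule's conditions; no change.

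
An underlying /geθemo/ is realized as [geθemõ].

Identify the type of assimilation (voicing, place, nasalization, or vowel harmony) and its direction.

/o/→[õ].
Each target copies a feature from the preceding segment, so the direction is progressive.

nasalization, progressive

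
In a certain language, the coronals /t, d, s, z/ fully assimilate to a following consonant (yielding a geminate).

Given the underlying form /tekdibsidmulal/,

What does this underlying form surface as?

[tekdibsimmulal]

/d/ before /m/ → [m] (total assimilation)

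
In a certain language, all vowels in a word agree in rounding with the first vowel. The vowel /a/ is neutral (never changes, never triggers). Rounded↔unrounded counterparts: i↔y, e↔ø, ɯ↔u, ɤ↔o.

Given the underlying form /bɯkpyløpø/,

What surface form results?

[bɯkpilepe]

/y/ harmonizes with /ɯ/ ([-round]) → [i]
/ø/ harmonizes with /ɯ/ ([-round]) → [e]
/ø/ harmonizes with /ɯ/ ([-round]) → [e]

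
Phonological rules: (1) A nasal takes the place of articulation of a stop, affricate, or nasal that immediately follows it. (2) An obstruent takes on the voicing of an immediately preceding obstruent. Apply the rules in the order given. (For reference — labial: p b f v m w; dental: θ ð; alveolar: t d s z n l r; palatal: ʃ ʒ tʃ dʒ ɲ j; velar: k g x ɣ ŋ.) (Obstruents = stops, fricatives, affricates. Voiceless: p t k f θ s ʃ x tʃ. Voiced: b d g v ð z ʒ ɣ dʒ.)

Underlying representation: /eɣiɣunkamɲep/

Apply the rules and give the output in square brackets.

Rule 1: /n/ before /k/ (velar) → [ŋ]
Rule 1: /m/ before /ɲ/ (palatal) → [ɲ]
After rule 1: eɣiɣuŋkaɲɲep
Rule 2: no segment meets the rule's conditions; no change.

[eɣiɣuŋkaɲɲep]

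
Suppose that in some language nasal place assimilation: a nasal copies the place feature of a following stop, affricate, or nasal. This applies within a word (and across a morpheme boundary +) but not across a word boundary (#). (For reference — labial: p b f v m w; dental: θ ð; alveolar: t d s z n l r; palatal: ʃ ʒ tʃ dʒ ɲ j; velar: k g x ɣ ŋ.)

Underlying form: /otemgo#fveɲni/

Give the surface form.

/m/ before /g/ (velar) → [ŋ]
/ɲ/ before /n/ (alveolar) → [n]

[oteŋgo#fvenni]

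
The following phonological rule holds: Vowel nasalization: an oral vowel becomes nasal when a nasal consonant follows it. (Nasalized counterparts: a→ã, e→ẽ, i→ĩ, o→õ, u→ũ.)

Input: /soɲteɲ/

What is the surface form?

[sõɲtẽɲ]

/o/ before nasal /ɲ/ → [õ]
/e/ before nasal /ɲ/ → [ẽ]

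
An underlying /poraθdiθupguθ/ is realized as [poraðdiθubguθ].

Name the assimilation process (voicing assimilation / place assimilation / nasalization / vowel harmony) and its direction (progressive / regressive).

/θ/→[ð] /p/→[b].
Each target copies a feature from the following segment, so the direction is regressive.

voicing assimilation, regressive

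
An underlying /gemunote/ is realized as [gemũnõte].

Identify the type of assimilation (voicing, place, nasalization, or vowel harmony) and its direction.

nasalization, progressive

/u/→[ũ] /o/→[õ].
Each target copies a feature from the preceding segment, so the direction is progressive.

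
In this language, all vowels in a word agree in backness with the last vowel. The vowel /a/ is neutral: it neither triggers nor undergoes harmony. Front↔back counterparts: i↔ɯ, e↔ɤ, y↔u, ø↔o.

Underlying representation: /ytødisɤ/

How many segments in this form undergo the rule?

3

/y/ harmonizes with /ɤ/ ([+back]) → [u]
/ø/ harmonizes with /ɤ/ ([+back]) → [o]
/i/ harmonizes with /ɤ/ ([+back]) → [ɯ]
3 segments change.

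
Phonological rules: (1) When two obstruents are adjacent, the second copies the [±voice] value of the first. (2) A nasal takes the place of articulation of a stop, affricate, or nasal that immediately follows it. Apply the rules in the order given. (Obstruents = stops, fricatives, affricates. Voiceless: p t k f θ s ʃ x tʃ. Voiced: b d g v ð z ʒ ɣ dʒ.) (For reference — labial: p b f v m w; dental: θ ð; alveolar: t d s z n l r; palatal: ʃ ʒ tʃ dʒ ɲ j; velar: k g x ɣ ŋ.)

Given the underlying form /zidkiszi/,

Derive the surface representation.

[zidgissi]

Rule 1: /k/ after /d/ (voiced) → [g]
Rule 1: /z/ after /s/ (voiceless) → [s]
After rule 1: zidgissi
Rule 2: no segment meets the rule's conditions; no change.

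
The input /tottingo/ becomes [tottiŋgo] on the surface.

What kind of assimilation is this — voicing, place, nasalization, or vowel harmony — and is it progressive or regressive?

place assimilation, regressive

/n/→[ŋ].
Each target copies a feature from the following segment, so the direction is regressive.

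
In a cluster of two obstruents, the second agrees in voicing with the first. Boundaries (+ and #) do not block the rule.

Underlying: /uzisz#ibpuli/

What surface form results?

[uziss#ibbuli]

/z/ after /s/ (voiceless) → [s]
/p/ after /b/ (voiced) → [b]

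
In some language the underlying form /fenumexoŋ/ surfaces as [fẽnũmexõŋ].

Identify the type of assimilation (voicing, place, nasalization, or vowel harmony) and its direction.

nasalization, regressive

/e/→[ẽ] /u/→[ũ] /o/→[õ].
Each target copies a feature from the following segment, so the direction is regressive.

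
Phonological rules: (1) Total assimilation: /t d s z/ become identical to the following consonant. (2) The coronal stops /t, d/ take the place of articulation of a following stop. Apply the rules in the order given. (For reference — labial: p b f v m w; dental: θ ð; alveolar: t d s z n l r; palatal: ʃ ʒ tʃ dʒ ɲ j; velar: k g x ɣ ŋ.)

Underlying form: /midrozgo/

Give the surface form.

[mirroggo]

Rule 1: /d/ before /r/ → [r] (total assimilation)
Rule 1: /z/ before /g/ → [g] (total assimilation)
After rule 1: mirroggo
Rule 2: no segment meets the rule's conditions; no change.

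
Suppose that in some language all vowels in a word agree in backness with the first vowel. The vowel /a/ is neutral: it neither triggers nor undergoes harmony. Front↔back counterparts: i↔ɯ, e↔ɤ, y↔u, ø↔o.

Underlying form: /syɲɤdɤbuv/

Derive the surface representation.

/ɤ/ harmonizes with /y/ ([-back]) → [e]
/ɤ/ harmonizes with /y/ ([-back]) → [e]
/u/ harmonizes with /y/ ([-back]) → [y]

[syɲedebyv]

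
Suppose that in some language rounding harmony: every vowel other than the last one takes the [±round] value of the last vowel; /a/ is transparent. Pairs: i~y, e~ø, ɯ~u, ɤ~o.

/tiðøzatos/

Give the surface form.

[tyðøzatos]

/i/ harmonizes with /o/ ([+round]) → [y]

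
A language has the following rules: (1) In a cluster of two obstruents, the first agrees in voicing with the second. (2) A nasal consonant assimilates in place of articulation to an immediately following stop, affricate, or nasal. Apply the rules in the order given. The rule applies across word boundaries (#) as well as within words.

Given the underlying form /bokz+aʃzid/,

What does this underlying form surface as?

[bogz+aʒzid]

Rule 1: /k/ before /z/ (voiced) → [g]
Rule 1: /ʃ/ before /z/ (voiced) → [ʒ]
After rule 1: bogz+aʒzid
Rule 2: no segment meets the rule's conditions; no change.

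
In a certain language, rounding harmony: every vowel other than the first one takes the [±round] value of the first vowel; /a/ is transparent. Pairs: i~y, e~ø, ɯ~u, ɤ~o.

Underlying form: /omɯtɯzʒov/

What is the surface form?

[omutuzʒov]

/ɯ/ harmonizes with /o/ ([+round]) → [u]
/ɯ/ harmonizes with /o/ ([+round]) → [u]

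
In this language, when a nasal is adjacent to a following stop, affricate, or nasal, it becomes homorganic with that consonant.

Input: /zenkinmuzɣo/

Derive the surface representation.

[zeŋkimmuzɣo]

/n/ before /k/ (velar) → [ŋ]
/n/ before /m/ (labial) → [m]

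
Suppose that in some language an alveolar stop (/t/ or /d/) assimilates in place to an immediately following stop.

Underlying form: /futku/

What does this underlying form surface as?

[fukku]

/t/ before /k/ (velar) → [k]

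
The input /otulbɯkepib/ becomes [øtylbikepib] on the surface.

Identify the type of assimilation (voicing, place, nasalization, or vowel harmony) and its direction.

/o/→[ø] /u/→[y] /ɯ/→[i].
Vowels agree with the last vowel, so the harmony is regressive.

vowel harmony, regressive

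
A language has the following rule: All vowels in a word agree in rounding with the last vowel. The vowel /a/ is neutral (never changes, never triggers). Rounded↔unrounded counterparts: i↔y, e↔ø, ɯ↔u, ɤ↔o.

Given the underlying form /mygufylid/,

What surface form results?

[migɯfilid]

/y/ harmonizes with /i/ ([-round]) → [i]
/u/ harmonizes with /i/ ([-round]) → [ɯ]
/y/ harmonizes with /i/ ([-round]) → [i]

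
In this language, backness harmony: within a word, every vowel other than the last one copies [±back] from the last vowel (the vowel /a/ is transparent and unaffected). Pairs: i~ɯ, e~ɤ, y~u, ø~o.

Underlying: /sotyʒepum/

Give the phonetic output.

/y/ harmonizes with /u/ ([+back]) → [u]
/e/ harmonizes with /u/ ([+back]) → [ɤ]

[sotuʒɤpum]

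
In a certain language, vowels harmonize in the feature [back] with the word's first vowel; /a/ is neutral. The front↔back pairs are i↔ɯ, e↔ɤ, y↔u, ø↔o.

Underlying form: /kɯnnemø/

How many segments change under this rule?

2

/e/ harmonizes with /ɯ/ ([+back]) → [ɤ]
/ø/ harmonizes with /ɯ/ ([+back]) → [o]
2 segments change.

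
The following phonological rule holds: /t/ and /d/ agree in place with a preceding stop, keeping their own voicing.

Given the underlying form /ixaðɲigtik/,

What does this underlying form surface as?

[ixaðɲigkik]

/t/ after /g/ (velar) → [k]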